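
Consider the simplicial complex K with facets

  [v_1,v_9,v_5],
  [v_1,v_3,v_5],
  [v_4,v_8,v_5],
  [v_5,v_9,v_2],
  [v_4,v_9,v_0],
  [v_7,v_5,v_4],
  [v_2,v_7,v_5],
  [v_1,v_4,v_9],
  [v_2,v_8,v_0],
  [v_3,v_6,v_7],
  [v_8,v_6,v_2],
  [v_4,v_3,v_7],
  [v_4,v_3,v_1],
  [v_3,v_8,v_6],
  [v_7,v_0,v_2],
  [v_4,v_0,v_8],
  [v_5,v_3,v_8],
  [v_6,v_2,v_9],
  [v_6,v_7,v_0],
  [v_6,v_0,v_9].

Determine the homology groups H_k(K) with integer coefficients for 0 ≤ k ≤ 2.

H_0 = Z,  H_1 = Z ⊕ Z/2Z,  H_2 = 0.

Fix the vertex order v_0 < v_1 < v_2 < v_3 < v_4 < v_5 < v_6 < v_7 < v_8 < v_9 and write every simplex with vertices in increasing order. Then dim K = 2 and the simplices of K are:

  0-simplices (10): [v_0], [v_1], [v_2], [v_3], [v_4], [v_5], [v_6], [v_7], [v_8], [v_9]
  1-simplices (30): (30 of them)
  2-simplices (20): (20 of them)

so the chain groups are C_0 ≅ Z^10, C_1 ≅ Z^30, C_2 ≅ Z^20.

The boundary map ∂_1: C_1 → C_0 sends each edge [p,q] (with p < q) to q − p.
This gives a 10×30 integer matrix of rank 9; reducing to Smith normal form yields diagonal entries (1,1,1,1,1,1,1,1,1).

Boundary ∂_2: C_2 → C_1 acts by ∂[p,q,r] = [q,r] − [p,r] + [p,q]. For instance
  ∂[v_2,v_6,v_9] = [v_6,v_9] − [v_2,v_9] + [v_2,v_6],
  ∂[v_0,v_6,v_7] = [v_6,v_7] − [v_0,v_7] + [v_0,v_6].
This gives a 30×20 integer matrix of rank 20; reducing to Smith normal form yields diagonal entries (1,1,1,1,1,1,1,1,1,1,1,1,1,1,1,1,1,1,1,2).

Now H_k = ker ∂_k / im ∂_{k+1}, so:

  H_0: rank C_0 − rank ∂_1 = 10 − 9 = 1, and the invariant factors of ∂_1 are all 1, so H_0 ≅ Z.
  H_1: rank ker ∂_1 − rank ∂_2 = (30 − 9) − 20 = 1, and ∂_2 has invariant factor 2 > 1, so H_1 ≅ Z ⊕ Z/2Z.
  H_2: rank ker ∂_2 − rank ∂_3 = (20 − 20) − 0 = 0, and there is no ∂_3, so H_2 ≅ 0.

(K is a triangulation of the Klein bottle.)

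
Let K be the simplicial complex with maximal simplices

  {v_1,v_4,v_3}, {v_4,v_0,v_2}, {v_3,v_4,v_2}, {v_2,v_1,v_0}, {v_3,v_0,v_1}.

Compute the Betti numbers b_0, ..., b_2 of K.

We work with the vertex ordering v_0 < v_1 < v_2 < v_3 < v_4. The simplices of K, each written with vertices in increasing order, are:

  0-simplices (5): [v_0], [v_1], [v_2], [v_3], [v_4]
  1-simplices (10): [v_0,v_1], [v_0,v_2], [v_0,v_3], [v_0,v_4], [v_1,v_2], [v_1,v_3], [v_1,v_4], [v_2,v_3], [v_2,v_4], [v_3,v_4]
  2-simplices (5): [v_0,v_1,v_2], [v_0,v_1,v_3], [v_0,v_2,v_4], [v_1,v_3,v_4], [v_2,v_3,v_4]

giving chain groups C_0 ≅ Z^5, C_1 ≅ Z^10, C_2 ≅ Z^5.

Boundary ∂_1: C_1 → C_0 sends each edge [p,q] (with p < q) to q − p. For instance
  ∂[v_2,v_4] = [v_4] − [v_2].
As a 5×10 matrix over Z this has rank 4, with invariant factors (1,1,1,1).

Boundary ∂_2: C_2 → C_1 maps a triangle to the signed sum of its edges. For instance
  ∂[v_0,v_2,v_4] = [v_2,v_4] − [v_0,v_4] + [v_0,v_2],
  ∂[v_0,v_1,v_2] = [v_1,v_2] − [v_0,v_2] + [v_0,v_1].
The resulting 10×5 matrix has rank 5, and its Smith normal form has invariant factors (1,1,1,1,1).

Computing H_k = (kernel of ∂_k) / (image of ∂_{k+1}):

  H_0: rank C_0 − rank ∂_1 = 5 − 4 = 1, and the invariant factors of ∂_1 are all 1, so H_0 ≅ Z.
  H_1: rank ker ∂_1 − rank ∂_2 = (10 − 4) − 5 = 1, and the invariant factors of ∂_2 are all 1, so H_1 ≅ Z.
  H_2: rank ker ∂_2 − rank ∂_3 = (5 − 5) − 0 = 0, and there is no ∂_3, so H_2 ≅ 0.

Hence the Betti numbers are b_0 = 1, b_1 = 1, b_2 = 0.

b_0 = 1, b_1 = 1, b_2 = 0.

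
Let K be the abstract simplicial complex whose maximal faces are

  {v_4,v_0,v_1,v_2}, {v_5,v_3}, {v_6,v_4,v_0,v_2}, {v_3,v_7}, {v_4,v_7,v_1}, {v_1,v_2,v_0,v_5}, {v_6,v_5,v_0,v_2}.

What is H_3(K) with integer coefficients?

Order the vertices as v_0 < v_1 < v_2 < v_3 < v_4 < v_5 < v_6 < v_7. Listing each simplex with vertices in this order, K has dimension 3 with simplices:

  0-simplices (8): [v_0], [v_1], [v_2], [v_3], [v_4], [v_5], [v_6], [v_7]
  1-simplices (17): (17 of them)
  2-simplices (13): (13 of them)
  3-simplices (4): [v_0,v_1,v_2,v_4], [v_0,v_1,v_2,v_5], [v_0,v_2,v_4,v_6], [v_0,v_2,v_5,v_6]

giving chain groups C_0 ≅ Z^8, C_1 ≅ Z^17, C_2 ≅ Z^13, C_3 ≅ Z^4.

∂_1: C_1 → C_0 maps an edge to its endpoints' difference, ∂[p,q] = q − p. For instance
  ∂[v_4,v_6] = [v_6] − [v_4].
The resulting 8×17 matrix has rank 7, and its Smith normal form has invariant factors (1,1,1,1,1,1,1).

∂_2: C_2 → C_1 maps a triangle to the signed sum of its edges. For instance
  ∂[v_2,v_4,v_6] = [v_4,v_6] − [v_2,v_6] + [v_2,v_4],
  ∂[v_0,v_1,v_2] = [v_1,v_2] − [v_0,v_2] + [v_0,v_1].
As a 17×13 matrix over Z this has rank 9, with invariant factors (1,1,1,1,1,1,1,1,1).

∂_3: C_3 → C_2 sends each 3-simplex σ to the alternating sum Σ_i (−1)^i (σ with its i-th vertex removed). For instance
  ∂[v_0,v_2,v_4,v_6] = [v_2,v_4,v_6] − [v_0,v_4,v_6] + [v_0,v_2,v_6] − [v_0,v_2,v_4],
  ∂[v_0,v_1,v_2,v_5] = [v_1,v_2,v_5] − [v_0,v_2,v_5] + [v_0,v_1,v_5] − [v_0,v_1,v_2].
The 13×4 boundary matrix has rank 4 and Smith normal form diag(1,1,1,1).

Reading off H_k = ker ∂_k / im ∂_{k+1}:

  H_3: rank ker ∂_3 − rank ∂_4 = (4 − 4) − 0 = 0, and there is no ∂_4, so H_3 ≅ 0.

H_3 = 0.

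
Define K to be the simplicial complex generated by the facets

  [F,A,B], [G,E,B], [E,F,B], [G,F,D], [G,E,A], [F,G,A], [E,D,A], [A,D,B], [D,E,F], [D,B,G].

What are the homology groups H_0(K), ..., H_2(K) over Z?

H_0 = Z,  H_1 = Z/2,  H_2 = 0.

Fix the vertex order A < B < D < E < F < G and write every simplex with vertices in increasing order. Then dim K = 2 and the simplices of K are:

  0-simplices (6): A, B, D, E, F, G
  1-simplices (15): AB, AD, AE, AF, AG, BD, BE, BF, BG, DE, DF, DG, EF, EG, FG
  2-simplices (10): ABD, ABF, ADE, AEG, AFG, BDG, BEF, BEG, DEF, DFG

so the chain groups are C_0 ≅ Z^6, C_1 ≅ Z^15, C_2 ≅ Z^10.

∂_1: C_1 → C_0 maps an edge to its endpoints' difference, ∂[p,q] = q − p.
The 6×15 boundary matrix has rank 5 and Smith normal form diag(1,1,1,1,1).

∂_2: C_2 → C_1 sends each 2-simplex [p,q,r] to [q,r] − [p,r] + [p,q]. For instance
  ∂BDG = DG − BG + BD,
  ∂BEG = EG − BG + BE.
The resulting 15×10 matrix has rank 10, and its Smith normal form has invariant factors (1,1,1,1,1,1,1,1,1,2).

Computing H_k = (kernel of ∂_k) / (image of ∂_{k+1}):

  H_0: rank C_0 − rank ∂_1 = 6 − 5 = 1, and the invariant factors of ∂_1 are all 1, so H_0 ≅ Z.
  H_1: rank ker ∂_1 − rank ∂_2 = (15 − 5) − 10 = 0, and ∂_2 has invariant factor 2 > 1, so H_1 ≅ Z/2.
  H_2: rank ker ∂_2 − rank ∂_3 = (10 − 10) − 0 = 0, and there is no ∂_3, so H_2 ≅ 0.

(K is a triangulation of the real projective plane RP^2.)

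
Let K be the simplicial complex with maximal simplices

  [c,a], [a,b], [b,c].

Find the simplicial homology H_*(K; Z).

Order the vertices as a < b < c. Listing each simplex with vertices in this order, K has dimension 1 with simplices:

  0-simplices (3): a, b, c
  1-simplices (3): ab, ac, bc

so the chain groups are C_0 ≅ Z^3, C_1 ≅ Z^3.

The boundary map ∂_1: C_1 → C_0 sends each edge [p,q] (with p < q) to q − p.
As a 3×3 matrix over Z this has rank 2, with invariant factors (1,1).

Computing H_k = (kernel of ∂_k) / (image of ∂_{k+1}):

  H_0: rank C_0 − rank ∂_1 = 3 − 2 = 1, and the invariant factors of ∂_1 are all 1, so H_0 ≅ Z.
  H_1: rank ker ∂_1 − rank ∂_2 = (3 − 2) − 0 = 1, and there is no ∂_2, so H_1 ≅ Z.

H_0 = Z,  H_1 = Z.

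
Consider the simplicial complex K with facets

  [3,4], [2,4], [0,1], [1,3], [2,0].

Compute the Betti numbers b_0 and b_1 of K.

b_0 = 1, b_1 = 1.

Take the total order 0 < 1 < 2 < 3 < 4 on the vertex set. Then K (dimension 1) consists of the simplices:

  0-simplices (5): [0], [1], [2], [3], [4]
  1-simplices (5): [0,1], [0,2], [1,3], [2,4], [3,4]

giving chain groups C_0 ≅ Z^5, C_1 ≅ Z^5.

∂_1: C_1 → C_0 sends each edge [p,q] (with p < q) to q − p.
As a 5×5 matrix over Z this has rank 4, with invariant factors (1,1,1,1).

From H_k ≅ ker(∂_k) / im(∂_{k+1}) we obtain:

  H_0: rank C_0 − rank ∂_1 = 5 − 4 = 1, and the invariant factors of ∂_1 are all 1, so H_0 = Z.
  H_1: rank ker ∂_1 − rank ∂_2 = (5 − 4) − 0 = 1, and there is no ∂_2, so H_1 = Z.

Hence the Betti numbers are b_0 = 1, b_1 = 1.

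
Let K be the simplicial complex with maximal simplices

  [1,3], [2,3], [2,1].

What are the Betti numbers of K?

b_0 = 1, b_1 = 1.

We work with the vertex ordering 1 < 2 < 3. The simplices of K, each written with vertices in increasing order, are:

  0-simplices (3): [1], [2], [3]
  1-simplices (3): [1,2], [1,3], [2,3]

Hence C_0 ≅ Z^3, C_1 ≅ Z^3.

Boundary ∂_1: C_1 → C_0 is given by ∂[p,q] = [q] − [p].
As a 3×3 matrix over Z this has rank 2, with invariant factors (1,1).

From H_k ≅ ker(∂_k) / im(∂_{k+1}) we obtain:

  H_0: rank C_0 − rank ∂_1 = 3 − 2 = 1, and the invariant factors of ∂_1 are all 1, so H_0 ≅ Z.
  H_1: rank ker ∂_1 − rank ∂_2 = (3 − 2) − 0 = 1, and there is no ∂_2, so H_1 ≅ Z.

Hence the Betti numbers are b_0 = 1, b_1 = 1.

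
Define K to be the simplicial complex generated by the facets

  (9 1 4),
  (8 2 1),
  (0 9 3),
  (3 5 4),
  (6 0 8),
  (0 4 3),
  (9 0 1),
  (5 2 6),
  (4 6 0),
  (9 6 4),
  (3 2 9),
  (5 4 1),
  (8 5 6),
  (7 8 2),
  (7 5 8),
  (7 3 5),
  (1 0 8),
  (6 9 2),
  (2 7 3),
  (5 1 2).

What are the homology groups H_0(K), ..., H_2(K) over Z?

Fix the vertex order 0 < 1 < 2 < 3 < 4 < 5 < 6 < 7 < 8 < 9 and write every simplex with vertices in increasing order. Then dim K = 2 and the simplices of K are:

  0-simplices (10): [0], [1], [2], [3], [4], [5], [6], [7], [8], [9]
  1-simplices (30): (30 of them)
  2-simplices (20): (20 of them)

Hence C_0 ≅ Z^10, C_1 ≅ Z^30, C_2 ≅ Z^20.

The boundary map ∂_1: C_1 → C_0 maps an edge to its endpoints' difference, ∂[p,q] = q − p.
The 10×30 boundary matrix has rank 9 and Smith normal form diag(1,1,1,1,1,1,1,1,1).

∂_2: C_2 → C_1 maps a triangle to the signed sum of its edges. For instance
  ∂[2,5,6] = [5,6] − [2,6] + [2,5],
  ∂[2,7,8] = [7,8] − [2,8] + [2,7].
As a 30×20 matrix over Z this has rank 20, with invariant factors (1,1,1,1,1,1,1,1,1,1,1,1,1,1,1,1,1,1,1,2).

Reading off H_k = ker ∂_k / im ∂_{k+1}:

  H_0: rank C_0 − rank ∂_1 = 10 − 9 = 1, and the invariant factors of ∂_1 are all 1, so H_0 = Z.
  H_1: rank ker ∂_1 − rank ∂_2 = (30 − 9) − 20 = 1, and ∂_2 has invariant factor 2 > 1, so H_1 = Z ⊕ Z/2.
  H_2: rank ker ∂_2 − rank ∂_3 = (20 − 20) − 0 = 0, and there is no ∂_3, so H_2 = 0.

H_0 = Z,  H_1 = Z ⊕ Z/2,  H_2 = 0.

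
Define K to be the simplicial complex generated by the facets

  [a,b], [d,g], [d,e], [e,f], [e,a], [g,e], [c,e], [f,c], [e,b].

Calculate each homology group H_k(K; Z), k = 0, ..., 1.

H_0 = Z,  H_1 = Z^3.

Take the total order a < b < c < d < e < f < g on the vertex set. Then K (dimension 1) consists of the simplices:

  0-simplices (7): a, b, c, d, e, f, g
  1-simplices (9): ab, ae, be, ce, cf, de, dg, ef, eg

Hence C_0 ≅ Z^7, C_1 ≅ Z^9.

∂_1: C_1 → C_0 is given by ∂[p,q] = [q] − [p]. For instance
  ∂eg = g − e.
As a 7×9 matrix over Z this has rank 6, with invariant factors (1,1,1,1,1,1).

Now H_k = ker ∂_k / im ∂_{k+1}, so:

  H_0: rank C_0 − rank ∂_1 = 7 − 6 = 1, and the invariant factors of ∂_1 are all 1, so H_0 ≅ Z.
  H_1: rank ker ∂_1 − rank ∂_2 = (9 − 6) − 0 = 3, and there is no ∂_2, so H_1 ≅ Z^3.

As a check, the Euler characteristic is 7 − 9 = -2, which agrees with 1 − 3 = -2.
(K is a triangulation of a wedge of 3 circles.)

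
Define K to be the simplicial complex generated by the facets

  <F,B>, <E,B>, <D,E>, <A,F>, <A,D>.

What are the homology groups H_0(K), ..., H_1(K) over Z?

Fix the vertex order A < B < D < E < F and write every simplex with vertices in increasing order. Then dim K = 1 and the simplices of K are:

  0-simplices (5): A, B, D, E, F
  1-simplices (5): AD, AF, BE, BF, DE

giving chain groups C_0 ≅ Z^5, C_1 ≅ Z^5.

Boundary ∂_1: C_1 → C_0 is given by ∂[p,q] = [q] − [p].
The 5×5 boundary matrix has rank 4 and Smith normal form diag(1,1,1,1).

From H_k ≅ ker(∂_k) / im(∂_{k+1}) we obtain:

  H_0: rank C_0 − rank ∂_1 = 5 − 4 = 1, and the invariant factors of ∂_1 are all 1, so H_0 ≅ Z.
  H_1: rank ker ∂_1 − rank ∂_2 = (5 − 4) − 0 = 1, and there is no ∂_2, so H_1 ≅ Z.

H_0 ≅ Z,  H_1 ≅ Z.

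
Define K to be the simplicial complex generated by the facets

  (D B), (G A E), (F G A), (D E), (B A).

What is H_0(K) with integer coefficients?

We work with the vertex ordering A < B < D < E < F < G. The simplices of K, each written with vertices in increasing order, are:

  0-simplices (6): A, B, D, E, F, G
  1-simplices (8): AB, AE, AF, AG, BD, DE, EG, FG
  2-simplices (2): AEG, AFG

Hence C_0 ≅ Z^6, C_1 ≅ Z^8, C_2 ≅ Z^2.

The boundary map ∂_1: C_1 → C_0 maps an edge to its endpoints' difference, ∂[p,q] = q − p. For instance
  ∂BD = D − B.
The 6×8 boundary matrix has rank 5 and Smith normal form diag(1,1,1,1,1).

∂_2: C_2 → C_1 maps a triangle to the signed sum of its edges. For instance
  ∂AEG = EG − AG + AE,
  ∂AFG = FG − AG + AF.
This gives a 8×2 integer matrix of rank 2; reducing to Smith normal form yields diagonal entries (1,1).

Now H_k = ker ∂_k / im ∂_{k+1}, so:

  H_0: rank C_0 − rank ∂_1 = 6 − 5 = 1, and the invariant factors of ∂_1 are all 1, so H_0 = Z.

H_0 ≅ Z.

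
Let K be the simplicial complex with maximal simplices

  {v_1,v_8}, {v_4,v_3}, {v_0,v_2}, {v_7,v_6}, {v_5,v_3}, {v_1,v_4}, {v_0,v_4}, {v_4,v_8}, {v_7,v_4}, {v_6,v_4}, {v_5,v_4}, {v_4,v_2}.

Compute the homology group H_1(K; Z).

Fix the vertex order v_0 < v_1 < v_2 < v_3 < v_4 < v_5 < v_6 < v_7 < v_8 and write every simplex with vertices in increasing order. Then dim K = 1 and the simplices of K are:

  0-simplices (9): [v_0], [v_1], [v_2], [v_3], [v_4], [v_5], [v_6], [v_7], [v_8]
  1-simplices (12): [v_0,v_2], [v_0,v_4], [v_1,v_4], [v_1,v_8], [v_2,v_4], [v_3,v_4], [v_3,v_5], [v_4,v_5], [v_4,v_6], [v_4,v_7], [v_4,v_8], [v_6,v_7]

giving chain groups C_0 ≅ Z^9, C_1 ≅ Z^12.

Boundary ∂_1: C_1 → C_0 is given by ∂[p,q] = [q] − [p].
The resulting 9×12 matrix has rank 8, and its Smith normal form has invariant factors (1,1,1,1,1,1,1,1).

From H_k ≅ ker(∂_k) / im(∂_{k+1}) we obtain:

  H_1: rank ker ∂_1 − rank ∂_2 = (12 − 8) − 0 = 4, and there is no ∂_2, so H_1 = Z^4.

H_1 ≅ Z^4.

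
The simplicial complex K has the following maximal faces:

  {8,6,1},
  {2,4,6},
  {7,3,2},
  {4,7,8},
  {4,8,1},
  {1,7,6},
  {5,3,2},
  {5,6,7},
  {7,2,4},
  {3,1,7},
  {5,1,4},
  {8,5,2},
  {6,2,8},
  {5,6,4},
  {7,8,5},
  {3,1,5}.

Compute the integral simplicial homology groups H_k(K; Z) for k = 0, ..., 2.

H_0 = Z,  H_1 = Z^2,  H_2 = Z.

K has 8 vertices, 24 edges, 16 triangles.
rank ∂_0 = 0, rank ∂_1 = 7 ⇒ b_0 = 8 − 0 − 7 = 1; all invariant factors of ∂_1 are 1 so no torsion. So H_0 ≅ Z.
rank ∂_1 = 7, rank ∂_2 = 15 ⇒ b_1 = 24 − 7 − 15 = 2; all invariant factors of ∂_2 are 1 so no torsion. So H_1 ≅ Z^2.
rank ∂_2 = 15, rank ∂_3 = 0 ⇒ b_2 = 16 − 15 − 0 = 1. So H_2 ≅ Z.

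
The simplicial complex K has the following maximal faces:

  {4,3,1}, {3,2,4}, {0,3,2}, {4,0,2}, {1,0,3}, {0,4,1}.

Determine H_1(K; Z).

Take the total order 0 < 1 < 2 < 3 < 4 on the vertex set. Then K (dimension 2) consists of the simplices:

  0-simplices (5): [0], [1], [2], [3], [4]
  1-simplices (9): [0,1], [0,2], [0,3], [0,4], [1,3], [1,4], [2,3], [2,4], [3,4]
  2-simplices (6): [0,1,3], [0,1,4], [0,2,3], [0,2,4], [1,3,4], [2,3,4]

giving chain groups C_0 ≅ Z^5, C_1 ≅ Z^9, C_2 ≅ Z^6.

Boundary ∂_1: C_1 → C_0 maps an edge to its endpoints' difference, ∂[p,q] = q − p. For instance
  ∂[2,3] = [3] − [2].
The 5×9 boundary matrix has rank 4 and Smith normal form diag(1,1,1,1).

∂_2: C_2 → C_1 sends each 2-simplex [p,q,r] to [q,r] − [p,r] + [p,q]. For instance
  ∂[0,1,4] = [1,4] − [0,4] + [0,1],
  ∂[0,1,3] = [1,3] − [0,3] + [0,1].
The 9×6 boundary matrix has rank 5 and Smith normal form diag(1,1,1,1,1).

From H_k ≅ ker(∂_k) / im(∂_{k+1}) we obtain:

  H_1: rank ker ∂_1 − rank ∂_2 = (9 − 4) − 5 = 0, and the invariant factors of ∂_2 are all 1, so H_1 ≅ 0.

(K is a triangulation of the 2-sphere S^2.)

H_1 = 0.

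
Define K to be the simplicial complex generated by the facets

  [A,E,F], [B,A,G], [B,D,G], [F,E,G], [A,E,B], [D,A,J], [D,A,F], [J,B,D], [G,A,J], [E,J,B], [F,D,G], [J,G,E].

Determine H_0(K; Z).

Take the total order A < B < D < E < F < G < J on the vertex set. Then K (dimension 2) consists of the simplices:

  0-simplices (7): A, B, D, E, F, G, J
  1-simplices (18): AB, AD, AE, AF, AG, AJ, BD, BE, BG, BJ, DF, DG, DJ, EF, EG, EJ, FG, GJ
  2-simplices (12): ABE, ABG, ADF, ADJ, AEF, AGJ, BDG, BDJ, BEJ, DFG, EFG, EGJ

Hence C_0 ≅ Z^7, C_1 ≅ Z^18, C_2 ≅ Z^12.

∂_1: C_1 → C_0 is given by ∂[p,q] = [q] − [p]. For instance
  ∂DJ = J − D.
The resulting 7×18 matrix has rank 6, and its Smith normal form has invariant factors (1,1,1,1,1,1).

∂_2: C_2 → C_1 acts by ∂[p,q,r] = [q,r] − [p,r] + [p,q]. For instance
  ∂BEJ = EJ − BJ + BE,
  ∂ADF = DF − AF + AD.
The resulting 18×12 matrix has rank 12, and its Smith normal form has invariant factors (1,1,1,1,1,1,1,1,1,1,1,2).

From H_k ≅ ker(∂_k) / im(∂_{k+1}) we obtain:

  H_0: rank C_0 − rank ∂_1 = 7 − 6 = 1, and the invariant factors of ∂_1 are all 1, so H_0 ≅ Z.

(K is a triangulation of the real projective plane RP^2.)

H_0 ≅ Z.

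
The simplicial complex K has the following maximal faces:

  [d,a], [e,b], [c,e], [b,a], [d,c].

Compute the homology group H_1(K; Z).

Order the vertices as a < b < c < d < e. Listing each simplex with vertices in this order, K has dimension 1 with simplices:

  0-simplices (5): a, b, c, d, e
  1-simplices (5): ab, ad, be, cd, ce

so the chain groups are C_0 ≅ Z^5, C_1 ≅ Z^5.

∂_1: C_1 → C_0 sends each edge [p,q] (with p < q) to q − p. For instance
  ∂ad = d − a.
As a 5×5 matrix over Z this has rank 4, with invariant factors (1,1,1,1).

Now H_k = ker ∂_k / im ∂_{k+1}, so:

  H_1: rank ker ∂_1 − rank ∂_2 = (5 − 4) − 0 = 1, and there is no ∂_2, so H_1 = Z.

H_1 = Z.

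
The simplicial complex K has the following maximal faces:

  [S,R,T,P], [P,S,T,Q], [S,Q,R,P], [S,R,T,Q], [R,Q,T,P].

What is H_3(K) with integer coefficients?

H_3 = Z.

We work with the vertex ordering P < Q < R < S < T. The simplices of K, each written with vertices in increasing order, are:

  0-simplices (5): P, Q, R, S, T
  1-simplices (10): PQ, PR, PS, PT, QR, QS, QT, RS, RT, ST
  2-simplices (10): PQR, PQS, PQT, PRS, PRT, PST, QRS, QRT, QST, RST
  3-simplices (5): PQRS, PQRT, PQST, PRST, QRST

so the chain groups are C_0 ≅ Z^5, C_1 ≅ Z^10, C_2 ≅ Z^10, C_3 ≅ Z^5.

Boundary ∂_1: C_1 → C_0 is given by ∂[p,q] = [q] − [p].
As a 5×10 matrix over Z this has rank 4, with invariant factors (1,1,1,1).

∂_2: C_2 → C_1 sends each 2-simplex [p,q,r] to [q,r] − [p,r] + [p,q]. For instance
  ∂PRS = RS − PS + PR,
  ∂RST = ST − RT + RS.
The resulting 10×10 matrix has rank 6, and its Smith normal form has invariant factors (1,1,1,1,1,1).

∂_3: C_3 → C_2 sends each 3-simplex σ to the alternating sum Σ_i (−1)^i (σ with its i-th vertex removed). For instance
  ∂QRST = RST − QST + QRT − QRS,
  ∂PQRS = QRS − PRS + PQS − PQR.
The resulting 10×5 matrix has rank 4, and its Smith normal form has invariant factors (1,1,1,1).

From H_k ≅ ker(∂_k) / im(∂_{k+1}) we obtain:

  H_3: rank ker ∂_3 − rank ∂_4 = (5 − 4) − 0 = 1, and there is no ∂_4, so H_3 = Z.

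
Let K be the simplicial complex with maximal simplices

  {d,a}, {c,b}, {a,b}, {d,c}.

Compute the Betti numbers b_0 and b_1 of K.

b_0 = 1, b_1 = 1.

Take the total order a < b < c < d on the vertex set. Then K (dimension 1) consists of the simplices:

  0-simplices (4): a, b, c, d
  1-simplices (4): ab, ad, bc, cd

giving chain groups C_0 ≅ Z^4, C_1 ≅ Z^4.

The boundary map ∂_1: C_1 → C_0 sends each edge [p,q] (with p < q) to q − p.
This gives a 4×4 integer matrix of rank 3; reducing to Smith normal form yields diagonal entries (1,1,1).

Computing H_k = (kernel of ∂_k) / (image of ∂_{k+1}):

  H_0: rank C_0 − rank ∂_1 = 4 − 3 = 1, and the invariant factors of ∂_1 are all 1, so H_0 ≅ Z.
  H_1: rank ker ∂_1 − rank ∂_2 = (4 − 3) − 0 = 1, and there is no ∂_2, so H_1 ≅ Z.

As a check, the Euler characteristic is 4 − 4 = 0, which agrees with 1 − 1 = 0.

Hence the Betti numbers are b_0 = 1, b_1 = 1.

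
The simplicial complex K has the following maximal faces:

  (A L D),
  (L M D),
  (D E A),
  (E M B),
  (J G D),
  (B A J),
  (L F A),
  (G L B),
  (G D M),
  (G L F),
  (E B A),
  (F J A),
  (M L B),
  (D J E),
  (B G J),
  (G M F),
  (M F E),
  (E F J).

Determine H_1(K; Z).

H_1 = Z ⊕ Z/2Z.

Take the total order A < B < D < E < F < G < J < L < M on the vertex set. Then K (dimension 2) consists of the simplices:

  0-simplices (9): A, B, D, E, F, G, J, L, M
  1-simplices (27): AB, AD, AE, AF, AJ, AL, BE, BG, BJ, BL, BM, DE, DG, DJ, DL, DM, EF, EJ, EM, FG, FJ, FL, FM, GJ, GL, GM, LM
  2-simplices (18): ABE, ABJ, ADE, ADL, AFJ, AFL, BEM, BGJ, BGL, BLM, DEJ, DGJ, DGM, DLM, EFJ, EFM, FGL, FGM

so the chain groups are C_0 ≅ Z^9, C_1 ≅ Z^27, C_2 ≅ Z^18.

∂_1: C_1 → C_0 sends each edge [p,q] (with p < q) to q − p.
The 9×27 boundary matrix has rank 8 and Smith normal form diag(1,1,1,1,1,1,1,1).

Boundary ∂_2: C_2 → C_1 sends each 2-simplex [p,q,r] to [q,r] − [p,r] + [p,q]. For instance
  ∂ABE = BE − AE + AB,
  ∂DLM = LM − DM + DL.
As a 27×18 matrix over Z this has rank 18, with invariant factors (1,1,1,1,1,1,1,1,1,1,1,1,1,1,1,1,1,2).

From H_k ≅ ker(∂_k) / im(∂_{k+1}) we obtain:

  H_1: rank ker ∂_1 − rank ∂_2 = (27 − 8) − 18 = 1, and ∂_2 has invariant factor 2 > 1, so H_1 ≅ Z ⊕ Z/2Z.

(K is a triangulation of the Klein bottle.)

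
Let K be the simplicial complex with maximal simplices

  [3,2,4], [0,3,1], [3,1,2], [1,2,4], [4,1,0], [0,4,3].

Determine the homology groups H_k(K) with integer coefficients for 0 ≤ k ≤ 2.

Take the total order 0 < 1 < 2 < 3 < 4 on the vertex set. Then K (dimension 2) consists of the simplices:

  0-simplices (5): [0], [1], [2], [3], [4]
  1-simplices (9): [0,1], [0,3], [0,4], [1,2], [1,3], [1,4], [2,3], [2,4], [3,4]
  2-simplices (6): [0,1,3], [0,1,4], [0,3,4], [1,2,3], [1,2,4], [2,3,4]

Hence C_0 ≅ Z^5, C_1 ≅ Z^9, C_2 ≅ Z^6.

The boundary map ∂_1: C_1 → C_0 maps an edge to its endpoints' difference, ∂[p,q] = q − p.
As a 5×9 matrix over Z this has rank 4, with invariant factors (1,1,1,1).

Boundary ∂_2: C_2 → C_1 sends each 2-simplex [p,q,r] to [q,r] − [p,r] + [p,q]. For instance
  ∂[2,3,4] = [3,4] − [2,4] + [2,3],
  ∂[0,1,4] = [1,4] − [0,4] + [0,1].
This gives a 9×6 integer matrix of rank 5; reducing to Smith normal form yields diagonal entries (1,1,1,1,1).

Reading off H_k = ker ∂_k / im ∂_{k+1}:

  H_0: rank C_0 − rank ∂_1 = 5 − 4 = 1, and the invariant factors of ∂_1 are all 1, so H_0 ≅ Z.
  H_1: rank ker ∂_1 − rank ∂_2 = (9 − 4) − 5 = 0, and the invariant factors of ∂_2 are all 1, so H_1 ≅ 0.
  H_2: rank ker ∂_2 − rank ∂_3 = (6 − 5) − 0 = 1, and there is no ∂_3, so H_2 ≅ Z.

As a check, the Euler characteristic is 5 − 9 + 6 = 2, which agrees with 1 − 0 + 1 = 2.

H_0 ≅ Z,  H_1 = 0,  H_2 ≅ Z.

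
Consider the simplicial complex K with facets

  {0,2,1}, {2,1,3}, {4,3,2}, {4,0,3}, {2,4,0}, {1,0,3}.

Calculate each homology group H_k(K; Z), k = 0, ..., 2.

H_0 ≅ Z,  H_1 = 0,  H_2 ≅ Z.

K has 5 vertices, 9 edges, 6 triangles.
rank ∂_0 = 0, rank ∂_1 = 4 ⇒ b_0 = 5 − 0 − 4 = 1; all invariant factors of ∂_1 are 1 so no torsion. So H_0 ≅ Z.
rank ∂_1 = 4, rank ∂_2 = 5 ⇒ b_1 = 9 − 4 − 5 = 0; all invariant factors of ∂_2 are 1 so no torsion. So H_1 ≅ 0.
rank ∂_2 = 5, rank ∂_3 = 0 ⇒ b_2 = 6 − 5 − 0 = 1. So H_2 ≅ Z.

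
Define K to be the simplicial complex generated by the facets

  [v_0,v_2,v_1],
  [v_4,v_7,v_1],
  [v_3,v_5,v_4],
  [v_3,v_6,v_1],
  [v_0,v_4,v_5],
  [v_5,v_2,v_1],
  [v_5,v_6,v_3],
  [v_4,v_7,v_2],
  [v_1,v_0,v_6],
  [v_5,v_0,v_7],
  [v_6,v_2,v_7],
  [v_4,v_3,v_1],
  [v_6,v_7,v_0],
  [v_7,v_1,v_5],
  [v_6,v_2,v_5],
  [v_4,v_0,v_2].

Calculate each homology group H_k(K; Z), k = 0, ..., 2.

H_0 ≅ Z,  H_1 ≅ Z^2,  H_2 ≅ Z.

Fix the vertex order v_0 < v_1 < v_2 < v_3 < v_4 < v_5 < v_6 < v_7 and write every simplex with vertices in increasing order. Then dim K = 2 and the simplices of K are:

  0-simplices (8): [v_0], [v_1], [v_2], [v_3], [v_4], [v_5], [v_6], [v_7]
  1-simplices (24): (24 of them)
  2-simplices (16): (16 of them)

so the chain groups are C_0 ≅ Z^8, C_1 ≅ Z^24, C_2 ≅ Z^16.

∂_1: C_1 → C_0 sends each edge [p,q] (with p < q) to q − p.
The 8×24 boundary matrix has rank 7 and Smith normal form diag(1,1,1,1,1,1,1).

The boundary map ∂_2: C_2 → C_1 sends each 2-simplex [p,q,r] to [q,r] − [p,r] + [p,q]. For instance
  ∂[v_1,v_3,v_6] = [v_3,v_6] − [v_1,v_6] + [v_1,v_3],
  ∂[v_1,v_4,v_7] = [v_4,v_7] − [v_1,v_7] + [v_1,v_4].
The resulting 24×16 matrix has rank 15, and its Smith normal form has invariant factors (1,1,1,1,1,1,1,1,1,1,1,1,1,1,1).

Computing H_k = (kernel of ∂_k) / (image of ∂_{k+1}):

  H_0: rank C_0 − rank ∂_1 = 8 − 7 = 1, and the invariant factors of ∂_1 are all 1, so H_0 ≅ Z.
  H_1: rank ker ∂_1 − rank ∂_2 = (24 − 7) − 15 = 2, and the invariant factors of ∂_2 are all 1, so H_1 ≅ Z^2.
  H_2: rank ker ∂_2 − rank ∂_3 = (16 − 15) − 0 = 1, and there is no ∂_3, so H_2 ≅ Z.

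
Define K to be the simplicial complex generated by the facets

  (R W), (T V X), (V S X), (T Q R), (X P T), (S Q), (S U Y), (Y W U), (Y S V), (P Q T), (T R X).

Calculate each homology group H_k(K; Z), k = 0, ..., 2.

H_0 ≅ Z,  H_1 ≅ Z^2,  H_2 = 0.

K has 10 vertices, 20 edges, 9 triangles.
rank ∂_0 = 0, rank ∂_1 = 9 ⇒ b_0 = 10 − 0 − 9 = 1; all invariant factors of ∂_1 are 1 so no torsion. So H_0 ≅ Z.
rank ∂_1 = 9, rank ∂_2 = 9 ⇒ b_1 = 20 − 9 − 9 = 2; all invariant factors of ∂_2 are 1 so no torsion. So H_1 ≅ Z^2.
rank ∂_2 = 9, rank ∂_3 = 0 ⇒ b_2 = 9 − 9 − 0 = 0. So H_2 ≅ 0.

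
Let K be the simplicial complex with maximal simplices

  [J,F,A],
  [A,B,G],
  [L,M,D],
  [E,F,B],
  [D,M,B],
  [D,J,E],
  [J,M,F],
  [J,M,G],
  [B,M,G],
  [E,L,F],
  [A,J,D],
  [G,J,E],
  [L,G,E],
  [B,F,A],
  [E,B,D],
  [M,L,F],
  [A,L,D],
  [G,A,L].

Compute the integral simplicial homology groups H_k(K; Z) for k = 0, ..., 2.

We work with the vertex ordering A < B < D < E < F < G < J < L < M. The simplices of K, each written with vertices in increasing order, are:

  0-simplices (9): A, B, D, E, F, G, J, L, M
  1-simplices (27): AB, AD, AF, AG, AJ, AL, BD, BE, BF, BG, BM, DE, DJ, DL, DM, EF, EG, EJ, EL, FJ, FL, FM, GJ, GL, GM, JM, LM
  2-simplices (18): ABF, ABG, ADJ, ADL, AFJ, AGL, BDE, BDM, BEF, BGM, DEJ, DLM, EFL, EGJ, EGL, FJM, FLM, GJM

giving chain groups C_0 ≅ Z^9, C_1 ≅ Z^27, C_2 ≅ Z^18.

Boundary ∂_1: C_1 → C_0 maps an edge to its endpoints' difference, ∂[p,q] = q − p.
This gives a 9×27 integer matrix of rank 8; reducing to Smith normal form yields diagonal entries (1,1,1,1,1,1,1,1).

∂_2: C_2 → C_1 acts by ∂[p,q,r] = [q,r] − [p,r] + [p,q]. For instance
  ∂AGL = GL − AL + AG,
  ∂BDE = DE − BE + BD.
The 27×18 boundary matrix has rank 17 and Smith normal form diag(1,1,1,1,1,1,1,1,1,1,1,1,1,1,1,1,1).

Reading off H_k = ker ∂_k / im ∂_{k+1}:

  H_0: rank C_0 − rank ∂_1 = 9 − 8 = 1, and the invariant factors of ∂_1 are all 1, so H_0 ≅ Z.
  H_1: rank ker ∂_1 − rank ∂_2 = (27 − 8) − 17 = 2, and the invariant factors of ∂_2 are all 1, so H_1 ≅ Z^2.
  H_2: rank ker ∂_2 − rank ∂_3 = (18 − 17) − 0 = 1, and there is no ∂_3, so H_2 ≅ Z.

(K is a triangulation of the torus T^2.)

H_0 = Z,  H_1 = Z^2,  H_2 = Z.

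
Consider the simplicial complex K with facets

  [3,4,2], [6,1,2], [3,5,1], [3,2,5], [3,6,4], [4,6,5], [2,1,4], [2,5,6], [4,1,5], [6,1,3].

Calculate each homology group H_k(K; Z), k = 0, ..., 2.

H_0 ≅ Z,  H_1 ≅ Z/2,  H_2 = 0.

Fix the vertex order 1 < 2 < 3 < 4 < 5 < 6 and write every simplex with vertices in increasing order. Then dim K = 2 and the simplices of K are:

  0-simplices (6): [1], [2], [3], [4], [5], [6]
  1-simplices (15): [1,2], [1,3], [1,4], [1,5], [1,6], [2,3], [2,4], [2,5], [2,6], [3,4], [3,5], [3,6], [4,5], [4,6], [5,6]
  2-simplices (10): [1,2,4], [1,2,6], [1,3,5], [1,3,6], [1,4,5], [2,3,4], [2,3,5], [2,5,6], [3,4,6], [4,5,6]

so the chain groups are C_0 ≅ Z^6, C_1 ≅ Z^15, C_2 ≅ Z^10.

∂_1: C_1 → C_0 maps an edge to its endpoints' difference, ∂[p,q] = q − p. For instance
  ∂[2,3] = [3] − [2].
This gives a 6×15 integer matrix of rank 5; reducing to Smith normal form yields diagonal entries (1,1,1,1,1).

∂_2: C_2 → C_1 maps a triangle to the signed sum of its edges. For instance
  ∂[2,5,6] = [5,6] − [2,6] + [2,5],
  ∂[1,2,4] = [2,4] − [1,4] + [1,2].
The resulting 15×10 matrix has rank 10, and its Smith normal form has invariant factors (1,1,1,1,1,1,1,1,1,2).

Now H_k = ker ∂_k / im ∂_{k+1}, so:

  H_0: rank C_0 − rank ∂_1 = 6 − 5 = 1, and the invariant factors of ∂_1 are all 1, so H_0 ≅ Z.
  H_1: rank ker ∂_1 − rank ∂_2 = (15 − 5) − 10 = 0, and ∂_2 has invariant factor 2 > 1, so H_1 ≅ Z/2.
  H_2: rank ker ∂_2 − rank ∂_3 = (10 − 10) − 0 = 0, and there is no ∂_3, so H_2 ≅ 0.

(K is a triangulation of the real projective plane RP^2.)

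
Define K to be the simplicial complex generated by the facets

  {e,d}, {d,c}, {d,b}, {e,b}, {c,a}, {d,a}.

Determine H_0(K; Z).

H_0 = Z.

K has 5 vertices, 6 edges.
rank ∂_0 = 0, rank ∂_1 = 4 ⇒ b_0 = 5 − 0 − 4 = 1; all invariant factors of ∂_1 are 1 so no torsion. So H_0 ≅ Z.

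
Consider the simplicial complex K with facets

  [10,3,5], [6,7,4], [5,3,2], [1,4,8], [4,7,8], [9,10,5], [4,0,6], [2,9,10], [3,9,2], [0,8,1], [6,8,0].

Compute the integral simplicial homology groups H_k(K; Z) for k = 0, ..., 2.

H_0 = Z^2,  H_1 = Z^2,  H_2 = 0.

We work with the vertex ordering 0 < 1 < 2 < 3 < 4 < 5 < 6 < 7 < 8 < 9 < 10. The simplices of K, each written with vertices in increasing order, are:

  0-simplices (11): [0], [1], [2], [3], [4], [5], [6], [7], [8], [9], [10]
  1-simplices (22): [0,1], [0,4], [0,6], [0,8], [1,4], [1,8], [2,3], [2,5], [2,9], [2,10], [3,5], [3,9], [3,10], [4,6], [4,7], [4,8], [5,9], [5,10], [6,7], [6,8], [7,8], [9,10]
  2-simplices (11): [0,1,8], [0,4,6], [0,6,8], [1,4,8], [2,3,5], [2,3,9], [2,9,10], [3,5,10], [4,6,7], [4,7,8], [5,9,10]

Hence C_0 ≅ Z^11, C_1 ≅ Z^22, C_2 ≅ Z^11.

∂_1: C_1 → C_0 is given by ∂[p,q] = [q] − [p].
The 11×22 boundary matrix has rank 9 and Smith normal form diag(1,1,1,1,1,1,1,1,1).

The boundary map ∂_2: C_2 → C_1 acts by ∂[p,q,r] = [q,r] − [p,r] + [p,q]. For instance
  ∂[3,5,10] = [5,10] − [3,10] + [3,5],
  ∂[4,6,7] = [6,7] − [4,7] + [4,6].
As a 22×11 matrix over Z this has rank 11, with invariant factors (1,1,1,1,1,1,1,1,1,1,1).

From H_k ≅ ker(∂_k) / im(∂_{k+1}) we obtain:

  H_0: rank C_0 − rank ∂_1 = 11 − 9 = 2, and the invariant factors of ∂_1 are all 1, so H_0 = Z^2.
  H_1: rank ker ∂_1 − rank ∂_2 = (22 − 9) − 11 = 2, and the invariant factors of ∂_2 are all 1, so H_1 = Z^2.
  H_2: rank ker ∂_2 − rank ∂_3 = (11 − 11) − 0 = 0, and there is no ∂_3, so H_2 = 0.

As a check, the Euler characteristic is 11 − 22 + 11 = 0, which agrees with 2 − 2 + 0 = 0.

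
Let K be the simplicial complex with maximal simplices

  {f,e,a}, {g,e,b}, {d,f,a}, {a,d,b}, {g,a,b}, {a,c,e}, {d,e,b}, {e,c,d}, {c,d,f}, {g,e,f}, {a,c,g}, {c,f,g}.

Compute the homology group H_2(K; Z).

We work with the vertex ordering a < b < c < d < e < f < g. The simplices of K, each written with vertices in increasing order, are:

  0-simplices (7): a, b, c, d, e, f, g
  1-simplices (18): ab, ac, ad, ae, af, ag, bd, be, bg, cd, ce, cf, cg, de, df, ef, eg, fg
  2-simplices (12): abd, abg, ace, acg, adf, aef, bde, beg, cde, cdf, cfg, efg

so the chain groups are C_0 ≅ Z^7, C_1 ≅ Z^18, C_2 ≅ Z^12.

The boundary map ∂_1: C_1 → C_0 maps an edge to its endpoints' difference, ∂[p,q] = q − p. For instance
  ∂ac = c − a.
This gives a 7×18 integer matrix of rank 6; reducing to Smith normal form yields diagonal entries (1,1,1,1,1,1).

∂_2: C_2 → C_1 maps a triangle to the signed sum of its edges. For instance
  ∂abg = bg − ag + ab,
  ∂aef = ef − af + ae.
The 18×12 boundary matrix has rank 12 and Smith normal form diag(1,1,1,1,1,1,1,1,1,1,1,2).

Reading off H_k = ker ∂_k / im ∂_{k+1}:

  H_2: rank ker ∂_2 − rank ∂_3 = (12 − 12) − 0 = 0, and there is no ∂_3, so H_2 = 0.

(K is a triangulation of the real projective plane RP^2.)

H_2 ≅ 0.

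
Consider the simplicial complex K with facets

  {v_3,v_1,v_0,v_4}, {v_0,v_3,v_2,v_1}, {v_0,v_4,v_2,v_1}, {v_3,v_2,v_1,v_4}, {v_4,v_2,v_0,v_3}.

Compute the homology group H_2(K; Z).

H_2 ≅ 0.

Take the total order v_0 < v_1 < v_2 < v_3 < v_4 on the vertex set. Then K (dimension 3) consists of the simplices:

  0-simplices (5): [v_0], [v_1], [v_2], [v_3], [v_4]
  1-simplices (10): [v_0,v_1], [v_0,v_2], [v_0,v_3], [v_0,v_4], [v_1,v_2], [v_1,v_3], [v_1,v_4], [v_2,v_3], [v_2,v_4], [v_3,v_4]
  2-simplices (10): [v_0,v_1,v_2], [v_0,v_1,v_3], [v_0,v_1,v_4], [v_0,v_2,v_3], [v_0,v_2,v_4], [v_0,v_3,v_4], [v_1,v_2,v_3], [v_1,v_2,v_4], [v_1,v_3,v_4], [v_2,v_3,v_4]
  3-simplices (5): [v_0,v_1,v_2,v_3], [v_0,v_1,v_2,v_4], [v_0,v_1,v_3,v_4], [v_0,v_2,v_3,v_4], [v_1,v_2,v_3,v_4]

giving chain groups C_0 ≅ Z^5, C_1 ≅ Z^10, C_2 ≅ Z^10, C_3 ≅ Z^5.

∂_1: C_1 → C_0 maps an edge to its endpoints' difference, ∂[p,q] = q − p. For instance
  ∂[v_1,v_4] = [v_4] − [v_1].
As a 5×10 matrix over Z this has rank 4, with invariant factors (1,1,1,1).

∂_2: C_2 → C_1 maps a triangle to the signed sum of its edges. For instance
  ∂[v_2,v_3,v_4] = [v_3,v_4] − [v_2,v_4] + [v_2,v_3],
  ∂[v_0,v_2,v_3] = [v_2,v_3] − [v_0,v_3] + [v_0,v_2].
This gives a 10×10 integer matrix of rank 6; reducing to Smith normal form yields diagonal entries (1,1,1,1,1,1).

Boundary ∂_3: C_3 → C_2 sends each 3-simplex σ to the alternating sum Σ_i (−1)^i (σ with its i-th vertex removed). For instance
  ∂[v_0,v_1,v_3,v_4] = [v_1,v_3,v_4] − [v_0,v_3,v_4] + [v_0,v_1,v_4] − [v_0,v_1,v_3],
  ∂[v_1,v_2,v_3,v_4] = [v_2,v_3,v_4] − [v_1,v_3,v_4] + [v_1,v_2,v_4] − [v_1,v_2,v_3].
This gives a 10×5 integer matrix of rank 4; reducing to Smith normal form yields diagonal entries (1,1,1,1).

Reading off H_k = ker ∂_k / im ∂_{k+1}:

  H_2: rank ker ∂_2 − rank ∂_3 = (10 − 6) − 4 = 0, and the invariant factors of ∂_3 are all 1, so H_2 ≅ 0.

(K is a triangulation of the 3-sphere S^3.)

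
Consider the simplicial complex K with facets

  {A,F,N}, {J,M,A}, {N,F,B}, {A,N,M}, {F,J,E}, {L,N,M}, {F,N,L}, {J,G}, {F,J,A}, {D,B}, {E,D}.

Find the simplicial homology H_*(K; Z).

H_0 ≅ Z,  H_1 ≅ Z,  H_2 = 0.

Order the vertices as A < B < D < E < F < G < J < L < M < N. Listing each simplex with vertices in this order, K has dimension 2 with simplices:

  0-simplices (10): A, B, D, E, F, G, J, L, M, N
  1-simplices (18): AF, AJ, AM, AN, BD, BF, BN, DE, EF, EJ, FJ, FL, FN, GJ, JM, LM, LN, MN
  2-simplices (8): AFJ, AFN, AJM, AMN, BFN, EFJ, FLN, LMN

Hence C_0 ≅ Z^10, C_1 ≅ Z^18, C_2 ≅ Z^8.

Boundary ∂_1: C_1 → C_0 sends each edge [p,q] (with p < q) to q − p. For instance
  ∂GJ = J − G.
The 10×18 boundary matrix has rank 9 and Smith normal form diag(1,1,1,1,1,1,1,1,1).

∂_2: C_2 → C_1 sends each 2-simplex [p,q,r] to [q,r] − [p,r] + [p,q]. For instance
  ∂AJM = JM − AM + AJ,
  ∂AMN = MN − AN + AM.
The resulting 18×8 matrix has rank 8, and its Smith normal form has invariant factors (1,1,1,1,1,1,1,1).

From H_k ≅ ker(∂_k) / im(∂_{k+1}) we obtain:

  H_0: rank C_0 − rank ∂_1 = 10 − 9 = 1, and the invariant factors of ∂_1 are all 1, so H_0 ≅ Z.
  H_1: rank ker ∂_1 − rank ∂_2 = (18 − 9) − 8 = 1, and the invariant factors of ∂_2 are all 1, so H_1 ≅ Z.
  H_2: rank ker ∂_2 − rank ∂_3 = (8 − 8) − 0 = 0, and there is no ∂_3, so H_2 ≅ 0.

As a check, the Euler characteristic is 10 − 18 + 8 = 0, which agrees with 1 − 1 + 0 = 0.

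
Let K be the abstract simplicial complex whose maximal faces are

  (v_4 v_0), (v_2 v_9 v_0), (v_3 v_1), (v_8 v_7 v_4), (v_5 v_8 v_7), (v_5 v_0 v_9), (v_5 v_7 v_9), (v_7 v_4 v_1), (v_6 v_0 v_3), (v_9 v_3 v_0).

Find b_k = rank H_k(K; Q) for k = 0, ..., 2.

Order the vertices as v_0 < v_1 < v_2 < v_3 < v_4 < v_5 < v_6 < v_7 < v_8 < v_9. Listing each simplex with vertices in this order, K has dimension 2 with simplices:

  0-simplices (10): [v_0], [v_1], [v_2], [v_3], [v_4], [v_5], [v_6], [v_7], [v_8], [v_9]
  1-simplices (19): (19 of them)
  2-simplices (8): [v_0,v_2,v_9], [v_0,v_3,v_6], [v_0,v_3,v_9], [v_0,v_5,v_9], [v_1,v_4,v_7], [v_4,v_7,v_8], [v_5,v_7,v_8], [v_5,v_7,v_9]

giving chain groups C_0 ≅ Z^10, C_1 ≅ Z^19, C_2 ≅ Z^8.

∂_1: C_1 → C_0 is given by ∂[p,q] = [q] − [p]. For instance
  ∂[v_4,v_8] = [v_8] − [v_4].
The resulting 10×19 matrix has rank 9, and its Smith normal form has invariant factors (1,1,1,1,1,1,1,1,1).

Boundary ∂_2: C_2 → C_1 maps a triangle to the signed sum of its edges. For instance
  ∂[v_0,v_3,v_6] = [v_3,v_6] − [v_0,v_6] + [v_0,v_3],
  ∂[v_1,v_4,v_7] = [v_4,v_7] − [v_1,v_7] + [v_1,v_4].
As a 19×8 matrix over Z this has rank 8, with invariant factors (1,1,1,1,1,1,1,1).

From H_k ≅ ker(∂_k) / im(∂_{k+1}) we obtain:

  H_0: rank C_0 − rank ∂_1 = 10 − 9 = 1, and the invariant factors of ∂_1 are all 1, so H_0 ≅ Z.
  H_1: rank ker ∂_1 − rank ∂_2 = (19 − 9) − 8 = 2, and the invariant factors of ∂_2 are all 1, so H_1 ≅ Z^2.
  H_2: rank ker ∂_2 − rank ∂_3 = (8 − 8) − 0 = 0, and there is no ∂_3, so H_2 ≅ 0.

Hence the Betti numbers are b_0 = 1, b_1 = 2, b_2 = 0.

b_0 = 1, b_1 = 2, b_2 = 0.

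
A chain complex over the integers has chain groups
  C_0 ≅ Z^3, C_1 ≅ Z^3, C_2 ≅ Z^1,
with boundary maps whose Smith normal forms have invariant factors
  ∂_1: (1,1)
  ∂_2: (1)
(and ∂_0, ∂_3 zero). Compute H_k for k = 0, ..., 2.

H_0: b_0 = 3 − 0 − 2 = 1; torsion from ∂_1 factors > 1: none. So H_0 ≅ Z.
H_1: b_1 = 3 − 2 − 1 = 0; torsion from ∂_2 factors > 1: none. So H_1 ≅ 0.
H_2: b_2 = 1 − 1 − 0 = 0; torsion from ∂_3 factors > 1: none. So H_2 ≅ 0.

H_0 ≅ Z,  H_1 = 0,  H_2 = 0.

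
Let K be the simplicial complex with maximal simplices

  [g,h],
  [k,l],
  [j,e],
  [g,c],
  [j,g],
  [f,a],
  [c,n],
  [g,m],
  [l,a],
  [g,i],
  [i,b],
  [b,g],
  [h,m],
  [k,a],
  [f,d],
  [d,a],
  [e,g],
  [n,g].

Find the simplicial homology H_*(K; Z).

H_0 = Z^2,  H_1 = Z^6.

K has 14 vertices, 18 edges.
rank ∂_0 = 0, rank ∂_1 = 12 ⇒ b_0 = 14 − 0 − 12 = 2; all invariant factors of ∂_1 are 1 so no torsion. So H_0 = Z^2.
rank ∂_1 = 12, rank ∂_2 = 0 ⇒ b_1 = 18 − 12 − 0 = 6. So H_1 = Z^6.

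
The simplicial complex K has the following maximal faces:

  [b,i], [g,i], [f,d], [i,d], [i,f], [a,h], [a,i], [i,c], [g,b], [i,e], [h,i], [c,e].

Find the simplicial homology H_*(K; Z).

H_0 ≅ Z,  H_1 ≅ Z^4.

We work with the vertex ordering a < b < c < d < e < f < g < h < i. The simplices of K, each written with vertices in increasing order, are:

  0-simplices (9): a, b, c, d, e, f, g, h, i
  1-simplices (12): ah, ai, bg, bi, ce, ci, df, di, ei, fi, gi, hi

Hence C_0 ≅ Z^9, C_1 ≅ Z^12.

∂_1: C_1 → C_0 is given by ∂[p,q] = [q] − [p]. For instance
  ∂gi = i − g.
The 9×12 boundary matrix has rank 8 and Smith normal form diag(1,1,1,1,1,1,1,1).

From H_k ≅ ker(∂_k) / im(∂_{k+1}) we obtain:

  H_0: rank C_0 − rank ∂_1 = 9 − 8 = 1, and the invariant factors of ∂_1 are all 1, so H_0 ≅ Z.
  H_1: rank ker ∂_1 − rank ∂_2 = (12 − 8) − 0 = 4, and there is no ∂_2, so H_1 ≅ Z^4.

As a check, the Euler characteristic is 9 − 12 = -3, which agrees with 1 − 4 = -3.
(K is a triangulation of a wedge of 4 circles.)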